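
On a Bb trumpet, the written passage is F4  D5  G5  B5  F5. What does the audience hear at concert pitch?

Eb4 C5 F5 A5 Eb5

The Bb trumpet sounds a major second below written, so transpose each written note down a major second.
F4 -> Eb4
D5 -> C5
G5 -> F5
B5 -> A5
F5 -> Eb5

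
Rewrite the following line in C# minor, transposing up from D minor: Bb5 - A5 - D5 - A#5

A6 G#6 C#6 G##6

D minor to C# minor up is a major seventh, so every note moves up by that interval.
Bb5 to A6
A5 to G#6
D5 to C#6
A#5 to G##6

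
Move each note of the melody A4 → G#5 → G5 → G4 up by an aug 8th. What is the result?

A4: an octave up reaches A, and 13 semitones makes it A#5.
An augmented octave up from G#5 gives G##6.
G5 up an augmented octave is G#6.
G4: an octave up reaches G, and 13 semitones makes it G#5.

A#5 G##6 G#6 G#5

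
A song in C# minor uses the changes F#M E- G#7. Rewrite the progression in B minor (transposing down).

EM D- F#7

C# minor down to B minor is a major second; each chord root moves by that interval while the quality stays the same.
F#M: root F# down a major second → E, giving EM.
E-: root E down a major second → D, giving D-.
G#7: root G# down a major second → F#, giving F#7.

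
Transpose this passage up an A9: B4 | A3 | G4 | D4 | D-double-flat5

C##6 B#4 A#5 E#5 Eb6

An augmented ninth up from B4 gives C##6.
A3 up an augmented ninth is B#4.
G4 up an augmented ninth is A#5.
D4 up an augmented ninth is E#5.
Dbb5: a ninth up reaches E, and 15 semitones makes it Eb6.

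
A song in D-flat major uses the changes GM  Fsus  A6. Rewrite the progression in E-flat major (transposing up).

D-flat major up to E-flat major is a major second; each chord root moves by that interval while the quality stays the same.
GM: root G up a major second → A, giving AM.
Fsus: root F up a major second → G, giving Gsus.
A6: root A up a major second → B, giving B6.

AM Gsus B6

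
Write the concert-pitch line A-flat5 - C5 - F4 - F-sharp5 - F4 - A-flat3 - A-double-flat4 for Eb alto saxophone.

The Eb alto saxophone sounds a major sixth below written, so the written part must be a major sixth above concert — transpose each note up.
Ab5 gives F6
C5 gives A5
F4 gives D5
F#5 gives D#6
F4 gives D5
Ab3 gives F4
Abb4 gives Fb5

F6 A5 D5 D#6 D5 F4 Fb5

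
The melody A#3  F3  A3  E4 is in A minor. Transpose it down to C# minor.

C##3 A2 C#3 G#3

From A down to C# is a minor sixth; apply that to each pitch.
A#3 becomes C##3
F3 becomes A2
A3 becomes C#3
E4 becomes G#3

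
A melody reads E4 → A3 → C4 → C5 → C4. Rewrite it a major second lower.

A major second down from E4 gives D4.
A major second down from A3 gives G3.
A major second down from C4 gives Bb3.
C5: a second down reaches B, and 2 semitones makes it Bb4.
C4: a second down reaches B, and 2 semitones makes it Bb3.

D4 G3 Bb3 Bb4 Bb3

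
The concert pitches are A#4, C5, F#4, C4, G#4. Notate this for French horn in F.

E#5 G5 C#5 G4 D#5

The French horn in F sounds a perfect fifth below written, so the written part must be a perfect fifth above concert — transpose each note up.
A#4 becomes E#5
C5 becomes G5
F#4 becomes C#5
C4 becomes G4
G#4 becomes D#5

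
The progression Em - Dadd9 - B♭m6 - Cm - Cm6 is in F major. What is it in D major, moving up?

F major up to D major is a major sixth; each chord root moves by that interval while the quality stays the same.
Em: root E up a major sixth → C#, giving C#m.
Dadd9: root D up a major sixth → B, giving Badd9.
B♭m6: root B♭ up a major sixth → G, giving Gm6.
Cm: root C up a major sixth → A, giving Am.
Cm6: root C up a major sixth → A, giving Am6.

C#m Badd9 Gm6 Am Am6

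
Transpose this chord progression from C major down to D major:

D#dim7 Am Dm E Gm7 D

C major down to D major is a minor seventh; each chord root moves by that interval while the quality stays the same.
D#dim7: root D# down a minor seventh → E#, giving E#dim7.
Am: root A down a minor seventh → B, giving Bm.
Dm: root D down a minor seventh → E, giving Em.
E: root E down a minor seventh → F#, giving F#.
Gm7: root G down a minor seventh → A, giving Am7.
D: root D down a minor seventh → E, giving E.

E#dim7 Bm Em F# Am7 E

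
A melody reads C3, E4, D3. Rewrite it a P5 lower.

C3 → F2
E4 → A3
D3 → G2

F2 A3 G2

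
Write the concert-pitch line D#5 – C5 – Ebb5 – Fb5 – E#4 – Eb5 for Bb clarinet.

E#5 D5 Fb5 Gb5 F##4 F5

Written C4 sounds as Bb3 on the Bb clarinet, so concert pitches are written a major second up.
D#5 becomes E#5
C5 becomes D5
Ebb5 becomes Fb5
Fb5 becomes Gb5
E#4 becomes F##4
Eb5 becomes F5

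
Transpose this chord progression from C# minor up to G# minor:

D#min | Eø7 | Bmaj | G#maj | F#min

C# minor up to G# minor is a perfect fifth; each chord root moves by that interval while the quality stays the same.
D#min: root D# up a perfect fifth → A#, giving A#min.
Eø7: root E up a perfect fifth → B, giving Bø7.
Bmaj: root B up a perfect fifth → F#, giving F#maj.
G#maj: root G# up a perfect fifth → D#, giving D#maj.
F#min: root F# up a perfect fifth → C#, giving C#min.

A#min Bø7 F#maj D#maj C#min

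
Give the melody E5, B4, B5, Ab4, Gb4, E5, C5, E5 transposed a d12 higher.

Bb6 F6 F7 Ebb6 Dbb6 Bb6 Gb6 Bb6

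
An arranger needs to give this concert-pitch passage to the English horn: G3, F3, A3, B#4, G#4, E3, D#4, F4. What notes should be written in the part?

The English horn sounds a perfect fifth below written, so the written part must be a perfect fifth above concert — transpose each note up.
G3 gives D4
F3 gives C4
A3 gives E4
B#4 gives F##5
G#4 gives D#5
E3 gives B3
D#4 gives A#4
F4 gives C5

D4 C4 E4 F##5 D#5 B3 A#4 C5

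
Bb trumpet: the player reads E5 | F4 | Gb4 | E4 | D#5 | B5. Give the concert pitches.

D5 Eb4 Fb4 D4 C#5 A5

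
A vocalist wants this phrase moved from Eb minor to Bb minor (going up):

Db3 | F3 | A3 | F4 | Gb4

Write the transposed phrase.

Eb minor to Bb minor up is a perfect fifth, so every note moves up by that interval.
Db3 gives Ab3
F3 gives C4
A3 gives E4
F4 gives C5
Gb4 gives Db5

Ab3 C4 E4 C5 Db5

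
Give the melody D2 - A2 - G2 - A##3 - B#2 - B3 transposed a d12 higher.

Ab3 Eb4 Db4 E#5 F#4 F5

D2 -> Ab3
A2 -> Eb4
G2 -> Db4
A##3 -> E#5
B#2 -> F#4
B3 -> F5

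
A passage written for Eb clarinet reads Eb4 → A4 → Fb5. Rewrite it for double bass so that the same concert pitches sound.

Gb5 C6 Abb6

First find concert pitch: the Eb clarinet sounds a minor third above written, so Eb4 A4 Fb5 sounds Gb4 C5 Abb5.
Then write for double bass: it sounds a perfect octave below written, so the part must be a perfect octave above concert.
Gb4 → Gb5
C5 → C6
Abb5 → Abb6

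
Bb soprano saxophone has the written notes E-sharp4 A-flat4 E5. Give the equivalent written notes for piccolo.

D#3 Gb3 D4

First find concert pitch: the Bb soprano saxophone sounds a major second below written, so E-sharp4 A-flat4 E5 sounds D#4 Gb4 D5.
Then write for piccolo: it sounds a perfect octave above written, so the part must be a perfect octave below concert.
D#4 → D#3
Gb4 → Gb3
D5 → D4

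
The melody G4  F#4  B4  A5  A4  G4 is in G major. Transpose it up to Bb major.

Bb4 A4 D5 C6 C5 Bb4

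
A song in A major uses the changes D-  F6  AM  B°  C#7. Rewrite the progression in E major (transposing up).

A major up to E major is a perfect fifth; each chord root moves by that interval while the quality stays the same.
D-: root D up a perfect fifth → A, giving A-.
F6: root F up a perfect fifth → C, giving C6.
AM: root A up a perfect fifth → E, giving EM.
B°: root B up a perfect fifth → F#, giving F#°.
C#7: root C# up a perfect fifth → G#, giving G#7.

A- C6 EM F#° G#7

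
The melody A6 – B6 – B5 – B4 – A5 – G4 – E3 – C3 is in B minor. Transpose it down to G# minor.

F#6 G#6 G#5 G#4 F#5 E4 C#3 A2

B minor to G# minor down is a minor third, so every note moves down by that interval.
A6 becomes F#6
B6 becomes G#6
B5 becomes G#5
B4 becomes G#4
A5 becomes F#5
G4 becomes E4
E3 becomes C#3
C3 becomes A2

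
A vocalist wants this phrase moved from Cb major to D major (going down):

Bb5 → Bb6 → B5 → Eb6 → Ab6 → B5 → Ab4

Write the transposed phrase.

C#5 C#6 C##5 F#5 B5 C##5 B3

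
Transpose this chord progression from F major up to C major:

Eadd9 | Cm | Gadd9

Badd9 Gm Dadd9

F major up to C major is a perfect fifth; each chord root moves by that interval while the quality stays the same.
Eadd9: root E up a perfect fifth → B, giving Badd9.
Cm: root C up a perfect fifth → G, giving Gm.
Gadd9: root G up a perfect fifth → D, giving Dadd9.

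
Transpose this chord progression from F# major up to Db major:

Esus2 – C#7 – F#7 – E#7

F# major up to Db major is a diminished sixth; each chord root moves by that interval while the quality stays the same.
Esus2: root E up a diminished sixth → Cb, giving Cbsus2.
C#7: root C# up a diminished sixth → Ab, giving Ab7.
F#7: root F# up a diminished sixth → Db, giving Db7.
E#7: root E# up a diminished sixth → C, giving C7.

Cbsus2 Ab7 Db7 C7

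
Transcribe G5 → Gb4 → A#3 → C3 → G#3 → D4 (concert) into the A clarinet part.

Bb5 Bbb4 C#4 Eb3 B3 F4

Written C4 sounds as A3 on the A clarinet, so concert pitches are written a minor third up.
G5 becomes Bb5
Gb4 becomes Bbb4
A#3 becomes C#4
C3 becomes Eb3
G#3 becomes B3
D4 becomes F4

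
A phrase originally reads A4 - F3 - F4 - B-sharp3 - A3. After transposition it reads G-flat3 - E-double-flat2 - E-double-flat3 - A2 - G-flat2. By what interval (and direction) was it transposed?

Take the first pair: A4 → Gb3. A to G spans 9 letter names, so the interval is some kind of ninth.
Gb3 to A4 is 15 semitones, which makes it an augmented ninth; the second version is lower, so the direction is down.
Checking another pair — A3 → Gb2 — gives the same interval.

down an augmented ninth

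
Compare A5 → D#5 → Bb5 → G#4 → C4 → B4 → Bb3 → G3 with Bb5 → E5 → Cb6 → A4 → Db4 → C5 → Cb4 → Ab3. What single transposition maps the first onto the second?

up a minor second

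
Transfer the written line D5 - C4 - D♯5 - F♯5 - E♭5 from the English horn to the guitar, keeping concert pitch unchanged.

First find concert pitch: the English horn sounds a perfect fifth below written, so D5 C4 D♯5 F♯5 E♭5 sounds G4 F3 G#4 B4 Ab4.
Then write for guitar: it sounds a perfect octave below written, so the part must be a perfect octave above concert.
G4 → G5
F3 → F4
G#4 → G#5
B4 → B5
Ab4 → Ab5

G5 F4 G#5 B5 Ab5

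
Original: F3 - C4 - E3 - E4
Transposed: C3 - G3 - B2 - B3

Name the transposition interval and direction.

Take the first pair: F3 → C3. F to C spans 4 letter names, so the interval is some kind of fourth.
C3 to F3 is 5 semitones, which makes it a perfect fourth; the second version is lower, so the direction is down.
Checking another pair — E4 → B3 — gives the same interval.

down a perfect fourth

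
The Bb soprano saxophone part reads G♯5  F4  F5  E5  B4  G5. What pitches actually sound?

F#5 Eb4 Eb5 D5 A4 F5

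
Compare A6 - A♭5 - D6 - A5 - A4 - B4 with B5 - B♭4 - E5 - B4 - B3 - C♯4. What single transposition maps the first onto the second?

down a minor seventh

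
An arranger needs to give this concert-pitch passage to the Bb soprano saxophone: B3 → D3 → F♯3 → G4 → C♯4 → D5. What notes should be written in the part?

C#4 E3 G#3 A4 D#4 E5

Written C4 sounds as Bb3 on the Bb soprano saxophone, so concert pitches are written a major second up.
B3 to C#4
D3 to E3
F#3 to G#3
G4 to A4
C#4 to D#4
D5 to E5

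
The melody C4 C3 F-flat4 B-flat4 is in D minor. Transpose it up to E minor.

D4 D3 Gb4 C5

From D up to E is a major second; apply that to each pitch.
C4 becomes D4
C3 becomes D3
Fb4 becomes Gb4
Bb4 becomes C5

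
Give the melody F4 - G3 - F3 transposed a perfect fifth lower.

Bb3 C3 Bb2

F4 to Bb3
G3 to C3
F3 to Bb2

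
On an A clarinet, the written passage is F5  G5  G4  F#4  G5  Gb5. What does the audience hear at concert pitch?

D5 E5 E4 D#4 E5 Eb5

Written C4 on the A clarinet sounds as A3, a minor third lower; apply that shift to every note.
F5 -> D5
G5 -> E5
G4 -> E4
F#4 -> D#4
G5 -> E5
Gb5 -> Eb5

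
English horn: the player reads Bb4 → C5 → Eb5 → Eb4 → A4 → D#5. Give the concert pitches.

Eb4 F4 Ab4 Ab3 D4 G#4

The English horn sounds a perfect fifth below written, so transpose each written note down a perfect fifth.
Bb4 to Eb4
C5 to F4
Eb5 to Ab4
Eb4 to Ab3
A4 to D4
D#5 to G#4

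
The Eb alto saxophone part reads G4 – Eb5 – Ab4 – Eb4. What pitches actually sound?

Bb3 Gb4 Cb4 Gb3

Written C4 on the Eb alto saxophone sounds as Eb3, a major sixth lower; apply that shift to every note.
G4 -> Bb3
Eb5 -> Gb4
Ab4 -> Cb4
Eb4 -> Gb3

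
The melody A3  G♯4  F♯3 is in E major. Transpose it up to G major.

C4 B4 A3

From E up to G is a minor third; apply that to each pitch.
A3 gives C4
G#4 gives B4
F#3 gives A3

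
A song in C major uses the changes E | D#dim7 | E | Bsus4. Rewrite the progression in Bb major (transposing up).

D C#dim7 D Asus4

C major up to Bb major is a minor seventh; each chord root moves by that interval while the quality stays the same.
E: root E up a minor seventh → D, giving D.
D#dim7: root D# up a minor seventh → C#, giving C#dim7.
E: root E up a minor seventh → D, giving D.
Bsus4: root B up a minor seventh → A, giving Asus4.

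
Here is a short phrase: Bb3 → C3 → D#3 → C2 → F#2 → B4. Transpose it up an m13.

Gb5 Ab4 B4 Ab3 D4 G6

Bb3 -> Gb5
C3 -> Ab4
D#3 -> B4
C2 -> Ab3
F#2 -> D4
B4 -> G6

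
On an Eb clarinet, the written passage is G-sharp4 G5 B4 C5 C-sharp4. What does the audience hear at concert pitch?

B4 Bb5 D5 Eb5 E4

Written C4 on the Eb clarinet sounds as Eb4, a minor third higher; apply that shift to every note.
G#4 becomes B4
G5 becomes Bb5
B4 becomes D5
C5 becomes Eb5
C#4 becomes E4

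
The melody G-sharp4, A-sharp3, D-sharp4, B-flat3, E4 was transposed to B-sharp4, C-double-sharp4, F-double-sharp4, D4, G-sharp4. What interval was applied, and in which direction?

Take the first pair: G#4 → B#4. G to B spans 3 letter names, so the interval is some kind of third.
G#4 to B#4 is 4 semitones, which makes it a major third; the second version is higher, so the direction is up.
Checking another pair — E4 → G#4 — gives the same interval.

up a major third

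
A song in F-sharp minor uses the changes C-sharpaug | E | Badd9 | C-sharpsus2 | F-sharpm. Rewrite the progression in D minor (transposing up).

F-sharp minor up to D minor is a minor sixth; each chord root moves by that interval while the quality stays the same.
C-sharpaug: root C-sharp up a minor sixth → A, giving Aaug.
E: root E up a minor sixth → C, giving C.
Badd9: root B up a minor sixth → G, giving Gadd9.
C-sharpsus2: root C-sharp up a minor sixth → A, giving Asus2.
F-sharpm: root F-sharp up a minor sixth → D, giving Dm.

Aaug C Gadd9 Asus2 Dm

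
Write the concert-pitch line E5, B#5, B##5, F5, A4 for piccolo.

E4 B#4 B##4 F4 A3

The piccolo sounds a perfect octave above written, so the written part must be a perfect octave below concert — transpose each note down.
E5 → E4
B#5 → B#4
B##5 → B##4
F5 → F4
A4 → A3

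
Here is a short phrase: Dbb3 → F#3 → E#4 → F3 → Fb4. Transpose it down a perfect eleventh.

Abb1 C#2 B#2 C2 Cb3

Dbb3 down a perfect eleventh is Abb1.
F#3: an eleventh down reaches C, and 17 semitones makes it C#2.
E#4 down a perfect eleventh is B#2.
F3: an eleventh down reaches C, and 17 semitones makes it C2.
Fb4 down a perfect eleventh is Cb3.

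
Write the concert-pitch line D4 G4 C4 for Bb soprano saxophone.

E4 A4 D4

Written C4 sounds as Bb3 on the Bb soprano saxophone, so concert pitches are written a major second up.
D4 becomes E4
G4 becomes A4
C4 becomes D4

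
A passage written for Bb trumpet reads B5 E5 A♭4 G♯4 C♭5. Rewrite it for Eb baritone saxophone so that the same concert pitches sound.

First find concert pitch: the Bb trumpet sounds a major second below written, so B5 E5 A♭4 G♯4 C♭5 sounds A5 D5 Gb4 F#4 Bbb4.
Then write for Eb baritone saxophone: it sounds a major thirteenth below written, so the part must be a major thirteenth above concert.
A5 → F#7
D5 → B6
Gb4 → Eb6
F#4 → D#6
Bbb4 → Gb6

F#7 B6 Eb6 D#6 Gb6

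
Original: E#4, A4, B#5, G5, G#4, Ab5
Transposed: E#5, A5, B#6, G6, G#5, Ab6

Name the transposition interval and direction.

up a perfect octave

Take the first pair: E#4 → E#5. E to E spans 8 letter names, so the interval is some kind of octave.
E#4 to E#5 is 12 semitones, which makes it a perfect octave; the second version is higher, so the direction is up.
Checking another pair — Ab5 → Ab6 — gives the same interval.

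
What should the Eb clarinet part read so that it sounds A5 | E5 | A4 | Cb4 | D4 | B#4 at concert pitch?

F#5 C#5 F#4 Ab3 B3 G##4

The Eb clarinet sounds a minor third above written, so the written part must be a minor third below concert — transpose each note down.
A5 gives F#5
E5 gives C#5
A4 gives F#4
Cb4 gives Ab3
D4 gives B3
B#4 gives G##4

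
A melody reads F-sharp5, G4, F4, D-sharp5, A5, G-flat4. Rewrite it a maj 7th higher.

E#6 F#5 E5 C##6 G#6 F5

F#5 -> E#6
G4 -> F#5
F4 -> E5
D#5 -> C##6
A5 -> G#6
Gb4 -> F5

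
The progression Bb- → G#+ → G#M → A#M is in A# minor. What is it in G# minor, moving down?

Ab- F#+ F#M G#M

A# minor down to G# minor is a major second; each chord root moves by that interval while the quality stays the same.
Bb-: root Bb down a major second → Ab, giving Ab-.
G#+: root G# down a major second → F#, giving F#+.
G#M: root G# down a major second → F#, giving F#M.
A#M: root A# down a major second → G#, giving G#M.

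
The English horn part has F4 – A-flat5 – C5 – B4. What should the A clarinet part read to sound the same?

Db4 Fb5 Ab4 G4

First find concert pitch: the English horn sounds a perfect fifth below written, so F4 A-flat5 C5 B4 sounds Bb3 Db5 F4 E4.
Then write for A clarinet: it sounds a minor third below written, so the part must be a minor third above concert.
Bb3 → Db4
Db5 → Fb5
F4 → Ab4
E4 → G4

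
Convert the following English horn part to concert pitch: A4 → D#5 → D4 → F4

D4 G#4 G3 Bb3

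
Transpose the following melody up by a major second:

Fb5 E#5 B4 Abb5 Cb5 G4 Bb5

Fb5 gives Gb5
E#5 gives F##5
B4 gives C#5
Abb5 gives Bbb5
Cb5 gives Db5
G4 gives A4
Bb5 gives C6

Gb5 F##5 C#5 Bbb5 Db5 A4 C6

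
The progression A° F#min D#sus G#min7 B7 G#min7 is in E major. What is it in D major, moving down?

G° Emin C#sus F#min7 A7 F#min7

E major down to D major is a major second; each chord root moves by that interval while the quality stays the same.
A°: root A down a major second → G, giving G°.
F#min: root F# down a major second → E, giving Emin.
D#sus: root D# down a major second → C#, giving C#sus.
G#min7: root G# down a major second → F#, giving F#min7.
B7: root B down a major second → A, giving A7.
G#min7: root G# down a major second → F#, giving F#min7.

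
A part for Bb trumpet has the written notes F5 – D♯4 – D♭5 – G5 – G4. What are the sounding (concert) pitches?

Eb5 C#4 Cb5 F5 F4

Written C4 on the Bb trumpet sounds as Bb3, a major second lower; apply that shift to every note.
F5 to Eb5
D#4 to C#4
Db5 to Cb5
G5 to F5
G4 to F4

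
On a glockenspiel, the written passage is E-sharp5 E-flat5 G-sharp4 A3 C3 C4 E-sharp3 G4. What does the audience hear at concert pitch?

E#7 Eb7 G#6 A5 C5 C6 E#5 G6

Written C4 on the glockenspiel sounds as C6, a perfect fifteenth higher; apply that shift to every note.
E#5 gives E#7
Eb5 gives Eb7
G#4 gives G#6
A3 gives A5
C3 gives C5
C4 gives C6
E#3 gives E#5
G4 gives G6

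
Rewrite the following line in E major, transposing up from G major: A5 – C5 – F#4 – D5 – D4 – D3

F#6 A5 D#5 B5 B4 B3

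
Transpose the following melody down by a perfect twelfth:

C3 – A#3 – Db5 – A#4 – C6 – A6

F1 D#2 Gb3 D#3 F4 D5

C3 → F1
A#3 → D#2
Db5 → Gb3
A#4 → D#3
C6 → F4
A6 → D5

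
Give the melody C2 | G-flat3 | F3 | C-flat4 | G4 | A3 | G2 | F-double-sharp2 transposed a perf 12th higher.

G3 Db5 C5 Gb5 D6 E5 D4 C##4

C2 → G3
Gb3 → Db5
F3 → C5
Cb4 → Gb5
G4 → D6
A3 → E5
G2 → D4
F##2 → C##4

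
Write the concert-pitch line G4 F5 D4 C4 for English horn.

The English horn sounds a perfect fifth below written, so the written part must be a perfect fifth above concert — transpose each note up.
G4 -> D5
F5 -> C6
D4 -> A4
C4 -> G4

D5 C6 A4 G4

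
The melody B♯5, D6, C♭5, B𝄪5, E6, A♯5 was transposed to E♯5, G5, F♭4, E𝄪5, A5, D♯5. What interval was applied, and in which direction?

down a perfect fifth

From B#5 to E#5 is 5 letter names — a fifth of some quality.
E#5 to B#5 is 7 semitones, which makes it a perfect fifth; the second version is lower, so the direction is down.
Checking another pair — A#5 → D#5 — gives the same interval.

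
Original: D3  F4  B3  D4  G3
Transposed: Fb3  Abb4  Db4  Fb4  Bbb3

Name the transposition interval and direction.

up a diminished third

From D3 to Fb3 is 3 letter names — a third of some quality.
D3 to Fb3 is 2 semitones, which makes it a diminished third; the second version is higher, so the direction is up.
Checking another pair — G3 → Bbb3 — gives the same interval.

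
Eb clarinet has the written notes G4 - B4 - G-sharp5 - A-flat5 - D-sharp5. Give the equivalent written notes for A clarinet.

Db5 F5 D6 Ebb6 A5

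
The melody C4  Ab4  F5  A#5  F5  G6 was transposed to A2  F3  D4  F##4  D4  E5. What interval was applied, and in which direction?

down a minor tenth

From C4 to A2 is 10 letter names — a tenth of some quality.
A2 to C4 is 15 semitones, which makes it a minor tenth; the second version is lower, so the direction is down.
Checking another pair — G6 → E5 — gives the same interval.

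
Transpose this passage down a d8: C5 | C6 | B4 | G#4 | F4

C#4 C#5 B#3 G##3 F#3

C5 → C#4
C6 → C#5
B4 → B#3
G#4 → G##3
F4 → F#3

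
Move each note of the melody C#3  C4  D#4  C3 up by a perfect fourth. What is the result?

F#3 F4 G#4 F3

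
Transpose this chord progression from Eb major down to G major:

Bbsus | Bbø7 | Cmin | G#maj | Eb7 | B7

Dsus Dø7 Emin B#maj G7 D#7

Eb major down to G major is a minor sixth; each chord root moves by that interval while the quality stays the same.
Bbsus: root Bb down a minor sixth → D, giving Dsus.
Bbø7: root Bb down a minor sixth → D, giving Dø7.
Cmin: root C down a minor sixth → E, giving Emin.
G#maj: root G# down a minor sixth → B#, giving B#maj.
Eb7: root Eb down a minor sixth → G, giving G7.
B7: root B down a minor sixth → D#, giving D#7.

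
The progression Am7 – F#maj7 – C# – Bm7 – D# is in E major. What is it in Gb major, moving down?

Cbm7 Abmaj7 Eb Dbm7 F

E major down to Gb major is an augmented sixth; each chord root moves by that interval while the quality stays the same.
Am7: root A down an augmented sixth → Cb, giving Cbm7.
F#maj7: root F# down an augmented sixth → Ab, giving Abmaj7.
C#: root C# down an augmented sixth → Eb, giving Eb.
Bm7: root B down an augmented sixth → Db, giving Dbm7.
D#: root D# down an augmented sixth → F, giving F.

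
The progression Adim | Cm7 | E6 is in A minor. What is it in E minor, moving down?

Edim Gm7 B6

A minor down to E minor is a perfect fourth; each chord root moves by that interval while the quality stays the same.
Adim: root A down a perfect fourth → E, giving Edim.
Cm7: root C down a perfect fourth → G, giving Gm7.
E6: root E down a perfect fourth → B, giving B6.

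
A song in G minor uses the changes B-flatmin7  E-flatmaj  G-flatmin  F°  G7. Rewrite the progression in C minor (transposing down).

Ebmin7 Abmaj Cbmin Bb° C7

G minor down to C minor is a perfect fifth; each chord root moves by that interval while the quality stays the same.
B-flatmin7: root B-flat down a perfect fifth → Eb, giving Ebmin7.
E-flatmaj: root E-flat down a perfect fifth → Ab, giving Abmaj.
G-flatmin: root G-flat down a perfect fifth → Cb, giving Cbmin.
F°: root F down a perfect fifth → Bb, giving Bb°.
G7: root G down a perfect fifth → C, giving C7.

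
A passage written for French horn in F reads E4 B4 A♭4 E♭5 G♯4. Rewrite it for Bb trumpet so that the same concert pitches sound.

First find concert pitch: the French horn in F sounds a perfect fifth below written, so E4 B4 A♭4 E♭5 G♯4 sounds A3 E4 Db4 Ab4 C#4.
Then write for Bb trumpet: it sounds a major second below written, so the part must be a major second above concert.
A3 → B3
E4 → F#4
Db4 → Eb4
Ab4 → Bb4
C#4 → D#4

B3 F#4 Eb4 Bb4 D#4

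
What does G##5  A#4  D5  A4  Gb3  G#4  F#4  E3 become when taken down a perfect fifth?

C##5 D#4 G4 D4 Cb3 C#4 B3 A2

G##5 becomes C##5
A#4 becomes D#4
D5 becomes G4
A4 becomes D4
Gb3 becomes Cb3
G#4 becomes C#4
F#4 becomes B3
E3 becomes A2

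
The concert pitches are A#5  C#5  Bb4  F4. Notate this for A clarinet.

C#6 E5 Db5 Ab4

The A clarinet sounds a minor third below written, so the written part must be a minor third above concert — transpose each note up.
A#5 → C#6
C#5 → E5
Bb4 → Db5
F4 → Ab4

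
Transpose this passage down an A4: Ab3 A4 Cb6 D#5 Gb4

Ebb3 Eb4 Gbb5 A4 Dbb4

Ab3 -> Ebb3
A4 -> Eb4
Cb6 -> Gbb5
D#5 -> A4
Gb4 -> Dbb4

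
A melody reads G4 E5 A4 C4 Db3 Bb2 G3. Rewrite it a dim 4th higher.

Cb5 Ab5 Db5 Fb4 Gbb3 Ebb3 Cb4

G4 becomes Cb5
E5 becomes Ab5
A4 becomes Db5
C4 becomes Fb4
Db3 becomes Gbb3
Bb2 becomes Ebb3
G3 becomes Cb4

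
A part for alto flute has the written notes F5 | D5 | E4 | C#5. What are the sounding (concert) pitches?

C5 A4 B3 G#4

Written C4 on the alto flute sounds as G3, a perfect fourth lower; apply that shift to every note.
F5 -> C5
D5 -> A4
E4 -> B3
C#5 -> G#4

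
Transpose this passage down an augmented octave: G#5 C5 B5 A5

G4 Cb4 Bb4 Ab4

G#5 becomes G4
C5 becomes Cb4
B5 becomes Bb4
A5 becomes Ab4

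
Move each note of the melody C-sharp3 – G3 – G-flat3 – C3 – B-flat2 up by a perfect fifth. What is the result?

G#3 D4 Db4 G3 F3

A perfect fifth up from C#3 gives G#3.
G3 up a perfect fifth is D4.
Gb3: a fifth up reaches D, and 7 semitones makes it Db4.
C3: a fifth up reaches G, and 7 semitones makes it G3.
Bb2 up a perfect fifth is F3.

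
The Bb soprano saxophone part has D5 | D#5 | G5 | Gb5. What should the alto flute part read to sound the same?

F5 F#5 Bb5 Bbb5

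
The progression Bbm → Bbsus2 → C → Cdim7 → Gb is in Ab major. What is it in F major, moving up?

Gm Gsus2 A Adim7 Eb

Ab major up to F major is a major sixth; each chord root moves by that interval while the quality stays the same.
Bbm: root Bb up a major sixth → G, giving Gm.
Bbsus2: root Bb up a major sixth → G, giving Gsus2.
C: root C up a major sixth → A, giving A.
Cdim7: root C up a major sixth → A, giving Adim7.
Gb: root Gb up a major sixth → Eb, giving Eb.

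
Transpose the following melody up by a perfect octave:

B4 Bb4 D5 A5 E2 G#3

B5 Bb5 D6 A6 E3 G#4

B4 gives B5
Bb4 gives Bb5
D5 gives D6
A5 gives A6
E2 gives E3
G#3 gives G#4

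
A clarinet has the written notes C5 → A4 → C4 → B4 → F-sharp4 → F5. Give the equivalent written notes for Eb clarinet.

F#4 D#4 F#3 E#4 B#3 B4

First find concert pitch: the A clarinet sounds a minor third below written, so C5 A4 C4 B4 F-sharp4 F5 sounds A4 F#4 A3 G#4 D#4 D5.
Then write for Eb clarinet: it sounds a minor third above written, so the part must be a minor third below concert.
A4 → F#4
F#4 → D#4
A3 → F#3
G#4 → E#4
D#4 → B#3
D5 → B4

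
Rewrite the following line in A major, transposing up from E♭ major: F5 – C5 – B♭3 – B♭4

B5 F#5 E4 E5

From E♭ up to A is an augmented fourth; apply that to each pitch.
F5 -> B5
C5 -> F#5
Bb3 -> E4
Bb4 -> E5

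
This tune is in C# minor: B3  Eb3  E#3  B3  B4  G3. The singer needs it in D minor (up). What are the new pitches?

From C# up to D is a minor second; apply that to each pitch.
B3 → C4
Eb3 → Fb3
E#3 → F#3
B3 → C4
B4 → C5
G3 → Ab3

C4 Fb3 F#3 C4 C5 Ab3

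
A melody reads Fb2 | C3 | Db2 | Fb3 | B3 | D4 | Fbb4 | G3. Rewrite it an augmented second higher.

G2 D#3 E2 G3 C##4 E#4 Gb4 A#3

Fb2 up an augmented second is G2.
C3: a second up reaches D, and 3 semitones makes it D#3.
An augmented second up from Db2 gives E2.
Fb3 up an augmented second is G3.
An augmented second up from B3 gives C##4.
D4: a second up reaches E, and 3 semitones makes it E#4.
Fbb4 up an augmented second is Gb4.
An augmented second up from G3 gives A#3.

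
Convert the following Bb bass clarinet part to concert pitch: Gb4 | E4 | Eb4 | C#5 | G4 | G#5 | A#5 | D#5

Fb3 D3 Db3 B3 F3 F#4 G#4 C#4

The Bb bass clarinet sounds a major ninth below written, so transpose each written note down a major ninth.
Gb4 becomes Fb3
E4 becomes D3
Eb4 becomes Db3
C#5 becomes B3
G4 becomes F3
G#5 becomes F#4
A#5 becomes G#4
D#5 becomes C#4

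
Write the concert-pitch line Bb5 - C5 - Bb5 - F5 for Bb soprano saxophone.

C6 D5 C6 G5

Written C4 sounds as Bb3 on the Bb soprano saxophone, so concert pitches are written a major second up.
Bb5 gives C6
C5 gives D5
Bb5 gives C6
F5 gives G5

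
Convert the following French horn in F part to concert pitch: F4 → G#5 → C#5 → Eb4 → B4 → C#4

Bb3 C#5 F#4 Ab3 E4 F#3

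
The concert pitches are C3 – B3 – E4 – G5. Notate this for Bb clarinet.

The Bb clarinet sounds a major second below written, so the written part must be a major second above concert — transpose each note up.
C3 → D3
B3 → C#4
E4 → F#4
G5 → A5

D3 C#4 F#4 A5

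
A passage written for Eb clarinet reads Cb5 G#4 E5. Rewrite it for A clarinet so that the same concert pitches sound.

First find concert pitch: the Eb clarinet sounds a minor third above written, so Cb5 G#4 E5 sounds Ebb5 B4 G5.
Then write for A clarinet: it sounds a minor third below written, so the part must be a minor third above concert.
Ebb5 → Gbb5
B4 → D5
G5 → Bb5

Gbb5 D5 Bb5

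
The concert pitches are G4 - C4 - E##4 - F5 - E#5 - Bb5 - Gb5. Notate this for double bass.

G5 C5 E##5 F6 E#6 Bb6 Gb6

The double bass sounds a perfect octave below written, so the written part must be a perfect octave above concert — transpose each note up.
G4 → G5
C4 → C5
E##4 → E##5
F5 → F6
E#5 → E#6
Bb5 → Bb6
Gb5 → Gb6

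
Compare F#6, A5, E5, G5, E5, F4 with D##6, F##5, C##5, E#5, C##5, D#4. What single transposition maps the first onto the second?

down a diminished third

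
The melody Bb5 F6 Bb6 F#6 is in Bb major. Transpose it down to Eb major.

Eb5 Bb5 Eb6 B5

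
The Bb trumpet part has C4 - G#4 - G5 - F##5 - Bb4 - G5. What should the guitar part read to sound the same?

First find concert pitch: the Bb trumpet sounds a major second below written, so C4 G#4 G5 F##5 Bb4 G5 sounds Bb3 F#4 F5 E#5 Ab4 F5.
Then write for guitar: it sounds a perfect octave below written, so the part must be a perfect octave above concert.
Bb3 → Bb4
F#4 → F#5
F5 → F6
E#5 → E#6
Ab4 → Ab5
F5 → F6

Bb4 F#5 F6 E#6 Ab5 F6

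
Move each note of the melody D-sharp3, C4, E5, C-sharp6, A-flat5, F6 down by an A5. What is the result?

G2 Fb3 Ab4 F5 Dbb5 Bbb5

D#3 down an augmented fifth is G2.
An augmented fifth down from C4 gives Fb3.
E5 down an augmented fifth is Ab4.
C#6 down an augmented fifth is F5.
An augmented fifth down from Ab5 gives Dbb5.
F6 down an augmented fifth is Bbb5.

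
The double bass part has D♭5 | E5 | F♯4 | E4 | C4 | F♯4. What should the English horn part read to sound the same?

Ab4 B4 C#4 B3 G3 C#4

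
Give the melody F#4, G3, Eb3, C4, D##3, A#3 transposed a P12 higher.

C#6 D5 Bb4 G5 A##4 E#5

F#4 gives C#6
G3 gives D5
Eb3 gives Bb4
C4 gives G5
D##3 gives A##4
A#3 gives E#5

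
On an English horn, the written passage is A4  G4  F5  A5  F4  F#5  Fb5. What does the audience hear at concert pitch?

D4 C4 Bb4 D5 Bb3 B4 Bbb4

Written C4 on the English horn sounds as F3, a perfect fifth lower; apply that shift to every note.
A4 gives D4
G4 gives C4
F5 gives Bb4
A5 gives D5
F4 gives Bb3
F#5 gives B4
Fb5 gives Bbb4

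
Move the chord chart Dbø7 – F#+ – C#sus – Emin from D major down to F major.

D major down to F major is a major sixth; each chord root moves by that interval while the quality stays the same.
Dbø7: root Db down a major sixth → Fb, giving Fbø7.
F#+: root F# down a major sixth → A, giving A+.
C#sus: root C# down a major sixth → E, giving Esus.
Emin: root E down a major sixth → G, giving Gmin.

Fbø7 A+ Esus Gmin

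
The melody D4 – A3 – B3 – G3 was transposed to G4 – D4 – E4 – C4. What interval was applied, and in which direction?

up a perfect fourth

From D4 to G4 is 4 letter names — a fourth of some quality.
D4 to G4 is 5 semitones, which makes it a perfect fourth; the second version is higher, so the direction is up.
Checking another pair — G3 → C4 — gives the same interval.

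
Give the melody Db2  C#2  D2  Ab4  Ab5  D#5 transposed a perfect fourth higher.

Db2 to Gb2
C#2 to F#2
D2 to G2
Ab4 to Db5
Ab5 to Db6
D#5 to G#5

Gb2 F#2 G2 Db5 Db6 G#5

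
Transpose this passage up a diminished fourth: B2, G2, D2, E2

B2 becomes Eb3
G2 becomes Cb3
D2 becomes Gb2
E2 becomes Ab2

Eb3 Cb3 Gb2 Ab2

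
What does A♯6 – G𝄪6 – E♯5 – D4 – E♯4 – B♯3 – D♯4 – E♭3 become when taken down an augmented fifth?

A#6 down an augmented fifth is D6.
An augmented fifth down from G##6 gives C#6.
E#5 down an augmented fifth is A4.
An augmented fifth down from D4 gives Gb3.
An augmented fifth down from E#4 gives A3.
B#3 down an augmented fifth is E3.
D#4 down an augmented fifth is G3.
An augmented fifth down from Eb3 gives Abb2.

D6 C#6 A4 Gb3 A3 E3 G3 Abb2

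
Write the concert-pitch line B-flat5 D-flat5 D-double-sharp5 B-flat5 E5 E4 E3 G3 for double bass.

Bb6 Db6 D##6 Bb6 E6 E5 E4 G4

Written C4 sounds as C3 on the double bass, so concert pitches are written a perfect octave up.
Bb5 → Bb6
Db5 → Db6
D##5 → D##6
Bb5 → Bb6
E5 → E6
E4 → E5
E3 → E4
G3 → G4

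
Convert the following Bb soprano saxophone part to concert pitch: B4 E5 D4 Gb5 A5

Written C4 on the Bb soprano saxophone sounds as Bb3, a major second lower; apply that shift to every note.
B4 → A4
E5 → D5
D4 → C4
Gb5 → Fb5
A5 → G5

A4 D5 C4 Fb5 G5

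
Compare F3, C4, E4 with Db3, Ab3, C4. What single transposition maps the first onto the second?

down a major third

Take the first pair: F3 → Db3. F to D spans 3 letter names, so the interval is some kind of third.
Db3 to F3 is 4 semitones, which makes it a major third; the second version is lower, so the direction is down.
Checking another pair — E4 → C4 — gives the same interval.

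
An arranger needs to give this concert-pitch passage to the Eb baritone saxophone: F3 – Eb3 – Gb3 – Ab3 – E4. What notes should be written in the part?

D5 C5 Eb5 F5 C#6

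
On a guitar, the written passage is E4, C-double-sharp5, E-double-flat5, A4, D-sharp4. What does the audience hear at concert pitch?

Written C4 on the guitar sounds as C3, a perfect octave lower; apply that shift to every note.
E4 -> E3
C##5 -> C##4
Ebb5 -> Ebb4
A4 -> A3
D#4 -> D#3

E3 C##4 Ebb4 A3 D#3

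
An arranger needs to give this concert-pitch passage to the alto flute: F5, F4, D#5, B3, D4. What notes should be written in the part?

Bb5 Bb4 G#5 E4 G4

Written C4 sounds as G3 on the alto flute, so concert pitches are written a perfect fourth up.
F5 gives Bb5
F4 gives Bb4
D#5 gives G#5
B3 gives E4
D4 gives G4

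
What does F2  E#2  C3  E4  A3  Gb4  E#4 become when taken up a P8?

F3 E#3 C4 E5 A4 Gb5 E#5

F2 to F3
E#2 to E#3
C3 to C4
E4 to E5
A3 to A4
Gb4 to Gb5
E#4 to E#5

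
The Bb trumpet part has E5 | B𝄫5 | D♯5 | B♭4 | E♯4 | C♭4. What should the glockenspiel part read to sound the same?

First find concert pitch: the Bb trumpet sounds a major second below written, so E5 B𝄫5 D♯5 B♭4 E♯4 C♭4 sounds D5 Abb5 C#5 Ab4 D#4 Bbb3.
Then write for glockenspiel: it sounds a perfect fifteenth above written, so the part must be a perfect fifteenth below concert.
D5 → D3
Abb5 → Abb3
C#5 → C#3
Ab4 → Ab2
D#4 → D#2
Bbb3 → Bbb1

D3 Abb3 C#3 Ab2 D#2 Bbb1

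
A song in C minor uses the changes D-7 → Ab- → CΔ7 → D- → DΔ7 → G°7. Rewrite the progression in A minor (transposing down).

C minor down to A minor is a minor third; each chord root moves by that interval while the quality stays the same.
D-7: root D down a minor third → B, giving B-7.
Ab-: root Ab down a minor third → F, giving F-.
CΔ7: root C down a minor third → A, giving AΔ7.
D-: root D down a minor third → B, giving B-.
DΔ7: root D down a minor third → B, giving BΔ7.
G°7: root G down a minor third → E, giving E°7.

B-7 F- AΔ7 B- BΔ7 E°7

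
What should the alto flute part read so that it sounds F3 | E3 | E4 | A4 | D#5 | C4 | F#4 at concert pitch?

The alto flute sounds a perfect fourth below written, so the written part must be a perfect fourth above concert — transpose each note up.
F3 to Bb3
E3 to A3
E4 to A4
A4 to D5
D#5 to G#5
C4 to F4
F#4 to B4

Bb3 A3 A4 D5 G#5 F4 B4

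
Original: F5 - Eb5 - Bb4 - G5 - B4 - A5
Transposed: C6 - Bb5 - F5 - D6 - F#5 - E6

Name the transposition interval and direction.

up a perfect fifth

Take the first pair: F5 → C6. F to C spans 5 letter names, so the interval is some kind of fifth.
F5 to C6 is 7 semitones, which makes it a perfect fifth; the second version is higher, so the direction is up.
Checking another pair — A5 → E6 — gives the same interval.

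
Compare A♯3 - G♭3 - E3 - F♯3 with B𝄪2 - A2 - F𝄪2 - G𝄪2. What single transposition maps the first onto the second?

From A#3 to B##2 is 7 letter names — a seventh of some quality.
B##2 to A#3 is 9 semitones, which makes it a diminished seventh; the second version is lower, so the direction is down.
Checking another pair — F#3 → G##2 — gives the same interval.

down a diminished seventh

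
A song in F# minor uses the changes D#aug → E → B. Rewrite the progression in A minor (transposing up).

F#aug G D

F# minor up to A minor is a minor third; each chord root moves by that interval while the quality stays the same.
D#aug: root D# up a minor third → F#, giving F#aug.
E: root E up a minor third → G, giving G.
B: root B up a minor third → D, giving D.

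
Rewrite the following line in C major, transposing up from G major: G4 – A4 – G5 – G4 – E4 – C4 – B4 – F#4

G major to C major up is a perfect fourth, so every note moves up by that interval.
G4 → C5
A4 → D5
G5 → C6
G4 → C5
E4 → A4
C4 → F4
B4 → E5
F#4 → B4

C5 D5 C6 C5 A4 F4 E5 B4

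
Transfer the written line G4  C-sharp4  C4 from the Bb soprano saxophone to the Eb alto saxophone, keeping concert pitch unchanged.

D5 G#4 G4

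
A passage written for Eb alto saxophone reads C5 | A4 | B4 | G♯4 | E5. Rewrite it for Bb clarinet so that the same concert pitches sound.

First find concert pitch: the Eb alto saxophone sounds a major sixth below written, so C5 A4 B4 G♯4 E5 sounds Eb4 C4 D4 B3 G4.
Then write for Bb clarinet: it sounds a major second below written, so the part must be a major second above concert.
Eb4 → F4
C4 → D4
D4 → E4
B3 → C#4
G4 → A4

F4 D4 E4 C#4 A4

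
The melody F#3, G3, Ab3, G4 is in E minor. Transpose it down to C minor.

E minor to C minor down is a major third, so every note moves down by that interval.
F#3 to D3
G3 to Eb3
Ab3 to Fb3
G4 to Eb4

D3 Eb3 Fb3 Eb4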